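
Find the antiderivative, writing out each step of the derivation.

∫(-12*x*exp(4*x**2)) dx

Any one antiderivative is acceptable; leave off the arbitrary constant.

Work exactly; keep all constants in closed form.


Step 1. Substitute u = x**2, turning ∫(-12*x*exp(4*x**2)) dx into ∫(-6*exp(4*u)) du: now ∫(-6*exp(4*u)) du.
Step 2. Evaluate the standard form: now -3*exp(4*u)/2.
Step 3. Substitute back u = x**2: now -3*exp(4*x**2)/2.
Answer: -3*exp(4*x**2)/2.


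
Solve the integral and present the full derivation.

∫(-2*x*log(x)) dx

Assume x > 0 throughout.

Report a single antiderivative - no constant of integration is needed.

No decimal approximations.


Step 1. Integrate ∫(-2*x*log(x)) dx by parts with u = log(x), dv = (-2*x) dx, so v = -x**2 [assuming x > 0]: now -x**2*log(x) + ∫(x) dx.
Step 2. Evaluate the standard form: now -x**2*log(x) + x**2/2.
Answer: -x**2*log(x) + x**2/2.


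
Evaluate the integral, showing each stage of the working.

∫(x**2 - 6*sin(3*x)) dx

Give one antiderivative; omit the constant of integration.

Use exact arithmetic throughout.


Step 1. Rewrite: now ∫(x**2) dx + ∫(-6*sin(3*x)) dx.
Step 2. Evaluate the standard form: now x**3/3 + ∫(-6*sin(3*x)) dx.
Step 3. Evaluate the standard form: now x**3/3 + 2*cos(3*x).
Answer: x**3/3 + 2*cos(3*x).


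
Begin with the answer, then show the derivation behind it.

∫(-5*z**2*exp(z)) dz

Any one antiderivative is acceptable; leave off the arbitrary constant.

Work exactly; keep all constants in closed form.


The answer is -5*z**2*exp(z) + 10*z*exp(z) - 10*exp(z).
Step 1. Integrate ∫(-5*z**2*exp(z)) dz by parts with u = z**2, dv = (-5*exp(z)) dz, so v = -5*exp(z): now -5*z**2*exp(z) + ∫(10*z*exp(z)) dz.
Step 2. Integrate ∫(10*z*exp(z)) dz by parts with u = z, dv = (10*exp(z)) dz, so v = 10*exp(z): now -5*z**2*exp(z) + 10*z*exp(z) + ∫(-10*exp(z)) dz.
Step 3. Evaluate the standard form: now -5*z**2*exp(z) + 10*z*exp(z) - 10*exp(z).
Answer: -5*z**2*exp(z) + 10*z*exp(z) - 10*exp(z).


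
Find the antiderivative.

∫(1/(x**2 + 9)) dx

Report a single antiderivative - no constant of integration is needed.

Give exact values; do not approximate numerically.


Answer: atan(x/3)/3.


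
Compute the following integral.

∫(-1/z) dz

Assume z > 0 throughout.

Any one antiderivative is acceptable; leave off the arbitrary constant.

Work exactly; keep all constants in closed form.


Answer: -log(z).


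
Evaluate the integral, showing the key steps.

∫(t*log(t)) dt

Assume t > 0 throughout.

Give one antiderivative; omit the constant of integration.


Step 1. Integrate ∫(t*log(t)) dt by parts with u = log(t), dv = (t) dt, so v = t**2/2 [assuming t > 0]: now t**2*log(t)/2 + ∫(-t/2) dt.
Step 2. Evaluate the standard form: now t**2*log(t)/2 - t**2/4.
Answer: t**2*log(t)/2 - t**2/4.


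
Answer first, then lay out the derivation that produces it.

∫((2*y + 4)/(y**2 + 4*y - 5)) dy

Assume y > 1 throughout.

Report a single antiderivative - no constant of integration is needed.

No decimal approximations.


The answer is log(y - 1) + log(y + 5).
Step 1. Decompose ∫((2*y + 4)/(y**2 + 4*y - 5)) dy by partial fractions, (2*y + 4)/(y**2 + 4*y - 5) = 1/(y + 5) + 1/(y - 1): now ∫(1/(y - 1)) dy + ∫(1/(y + 5)) dy.
Step 2. Evaluate the standard form [assuming y > -5]: now log(y + 5) + ∫(1/(y - 1)) dy.
Step 3. Evaluate the standard form [assuming y > 1]: now log(y - 1) + log(y + 5).
Answer: log(y - 1) + log(y + 5).


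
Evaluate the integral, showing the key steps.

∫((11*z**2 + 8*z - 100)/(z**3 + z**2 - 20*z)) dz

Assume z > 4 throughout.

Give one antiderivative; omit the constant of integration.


Step 1. Decompose ∫((11*z**2 + 8*z - 100)/(z**3 + z**2 - 20*z)) dz by partial fractions, (11*z**2 + 8*z - 100)/(z**3 + z**2 - 20*z) = 3/(z + 5) + 3/(z - 4) + 5/z: now ∫(5/z) dz + ∫(3/(z - 4)) dz + ∫(3/(z + 5)) dz.
Step 2. Evaluate the standard form [assuming z > -5]: now 3*log(z + 5) + ∫(5/z) dz + ∫(3/(z - 4)) dz.
Step 3. Evaluate the standard form [assuming z > 0]: now 5*log(z) + 3*log(z + 5) + ∫(3/(z - 4)) dz.
Step 4. Evaluate the standard form [assuming z > 4]: now 5*log(z) + 3*log(z - 4) + 3*log(z + 5).
Answer: 5*log(z) + 3*log(z - 4) + 3*log(z + 5).


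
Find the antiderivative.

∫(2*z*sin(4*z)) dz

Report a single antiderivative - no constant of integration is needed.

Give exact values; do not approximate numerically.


Answer: -z*cos(4*z)/2 + sin(4*z)/8.


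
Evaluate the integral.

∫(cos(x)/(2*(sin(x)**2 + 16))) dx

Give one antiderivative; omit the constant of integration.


Answer: atan(sin(x)/4)/8.


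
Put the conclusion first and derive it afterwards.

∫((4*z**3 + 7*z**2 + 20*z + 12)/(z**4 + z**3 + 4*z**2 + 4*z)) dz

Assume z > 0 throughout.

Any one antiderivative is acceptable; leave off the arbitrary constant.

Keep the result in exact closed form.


The answer is 3*log(z) + log(z + 1) + 2*atan(z/2).
Step 1. Decompose ∫((4*z**3 + 7*z**2 + 20*z + 12)/(z**4 + z**3 + 4*z**2 + 4*z)) dz by partial fractions, (4*z**3 + 7*z**2 + 20*z + 12)/(z**4 + z**3 + 4*z**2 + 4*z) = 4/(z**2 + 4) + 1/(z + 1) + 3/z: now ∫(3/z) dz + ∫(1/(z + 1)) dz + ∫(4/(z**2 + 4)) dz.
Step 2. Evaluate the standard form [assuming z > 0]: now 3*log(z) + ∫(1/(z + 1)) dz + ∫(4/(z**2 + 4)) dz.
Step 3. Evaluate the standard form [assuming z > -1]: now 3*log(z) + log(z + 1) + ∫(4/(z**2 + 4)) dz.
Step 4. Evaluate the standard form: now 3*log(z) + log(z + 1) + 2*atan(z/2).
Answer: 3*log(z) + log(z + 1) + 2*atan(z/2).


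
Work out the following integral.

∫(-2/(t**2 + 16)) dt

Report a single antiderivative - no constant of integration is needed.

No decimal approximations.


Answer: -atan(t/4)/2.


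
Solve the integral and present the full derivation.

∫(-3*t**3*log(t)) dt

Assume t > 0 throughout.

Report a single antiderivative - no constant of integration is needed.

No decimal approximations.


Step 1. Integrate ∫(-3*t**3*log(t)) dt by parts with u = log(t), dv = (-3*t**3) dt, so v = -3*t**4/4 [assuming t > 0]: now -3*t**4*log(t)/4 + ∫(3*t**3/4) dt.
Step 2. Evaluate the standard form: now -3*t**4*log(t)/4 + 3*t**4/16.
Answer: -3*t**4*log(t)/4 + 3*t**4/16.


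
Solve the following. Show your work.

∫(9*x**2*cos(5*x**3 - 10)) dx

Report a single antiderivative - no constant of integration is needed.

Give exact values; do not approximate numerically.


Step 1. Substitute u = x**3 - 2, turning ∫(9*x**2*cos(5*x**3 - 10)) dx into ∫(3*cos(5*u)) du: now ∫(3*cos(5*u)) du.
Step 2. Evaluate the standard form: now 3*sin(5*u)/5.
Step 3. Substitute back u = x**3 - 2: now 3*sin(5*x**3 - 10)/5.
Answer: 3*sin(5*x**3 - 10)/5.


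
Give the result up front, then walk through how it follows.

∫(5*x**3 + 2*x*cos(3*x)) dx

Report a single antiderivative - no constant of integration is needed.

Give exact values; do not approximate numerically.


The answer is 5*x**4/4 + 2*x*sin(3*x)/3 + 2*cos(3*x)/9.
Step 1. Rewrite: now ∫(5*x**3) dx + ∫(2*x*cos(3*x)) dx.
Step 2. Integrate ∫(2*x*cos(3*x)) dx by parts with u = x, dv = (2*cos(3*x)) dx, so v = 2*sin(3*x)/3: now 2*x*sin(3*x)/3 + ∫(5*x**3) dx + ∫(-2*sin(3*x)/3) dx.
Step 3. Evaluate the standard form: now 2*x*sin(3*x)/3 + 2*cos(3*x)/9 + ∫(5*x**3) dx.
Step 4. Evaluate the standard form: now 5*x**4/4 + 2*x*sin(3*x)/3 + 2*cos(3*x)/9.
Answer: 5*x**4/4 + 2*x*sin(3*x)/3 + 2*cos(3*x)/9.


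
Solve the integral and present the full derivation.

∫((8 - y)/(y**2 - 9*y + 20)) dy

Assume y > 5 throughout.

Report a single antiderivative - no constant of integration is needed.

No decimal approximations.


Step 1. Decompose ∫((8 - y)/(y**2 - 9*y + 20)) dy by partial fractions, (8 - y)/(y**2 - 9*y + 20) = -4/(y - 4) + 3/(y - 5): now ∫(3/(y - 5)) dy + ∫(-4/(y - 4)) dy.
Step 2. Evaluate the standard form [assuming y > 5]: now 3*log(y - 5) + ∫(-4/(y - 4)) dy.
Step 3. Evaluate the standard form [assuming y > 4]: now 3*log(y - 5) - 4*log(y - 4).
Answer: 3*log(y - 5) - 4*log(y - 4).


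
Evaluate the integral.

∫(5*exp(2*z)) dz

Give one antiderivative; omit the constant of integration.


Answer: 5*exp(2*z)/2.


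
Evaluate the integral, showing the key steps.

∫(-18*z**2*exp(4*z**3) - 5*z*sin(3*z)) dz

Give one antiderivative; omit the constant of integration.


Step 1. Rewrite: now ∫(-5*z*sin(3*z)) dz + ∫(-18*z**2*exp(4*z**3)) dz.
Step 2. Substitute u = z**3, turning ∫(-18*z**2*exp(4*z**3)) dz into ∫(-6*exp(4*u)) du: now ∫(-5*z*sin(3*z)) dz + ∫(-6*exp(4*u)) du.
Step 3. Evaluate the standard form: now -3*exp(4*u)/2 + ∫(-5*z*sin(3*z)) dz.
Step 4. Substitute back u = z**3: now -3*exp(4*z**3)/2 + ∫(-5*z*sin(3*z)) dz.
Step 5. Integrate ∫(-5*z*sin(3*z)) dz by parts with u = z, dv = (-5*sin(3*z)) dz, so v = 5*cos(3*z)/3: now 5*z*cos(3*z)/3 - 3*exp(4*z**3)/2 + ∫(-5*cos(3*z)/3) dz.
Step 6. Evaluate the standard form: now 5*z*cos(3*z)/3 - 3*exp(4*z**3)/2 - 5*sin(3*z)/9.
Answer: 5*z*cos(3*z)/3 - 3*exp(4*z**3)/2 - 5*sin(3*z)/9.


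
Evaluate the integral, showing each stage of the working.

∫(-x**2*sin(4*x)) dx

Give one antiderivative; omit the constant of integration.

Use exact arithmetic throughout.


Step 1. Integrate ∫(-x**2*sin(4*x)) dx by parts with u = x**2, dv = (-sin(4*x)) dx, so v = cos(4*x)/4: now x**2*cos(4*x)/4 + ∫(-x*cos(4*x)/2) dx.
Step 2. Integrate ∫(-x*cos(4*x)/2) dx by parts with u = x, dv = (-cos(4*x)/2) dx, so v = -sin(4*x)/8: now x**2*cos(4*x)/4 - x*sin(4*x)/8 + ∫(sin(4*x)/8) dx.
Step 3. Evaluate the standard form: now x**2*cos(4*x)/4 - x*sin(4*x)/8 - cos(4*x)/32.
Answer: x**2*cos(4*x)/4 - x*sin(4*x)/8 - cos(4*x)/32.


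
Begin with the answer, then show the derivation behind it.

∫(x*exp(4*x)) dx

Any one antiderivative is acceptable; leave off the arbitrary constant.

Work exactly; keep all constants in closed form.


The answer is x*exp(4*x)/4 - exp(4*x)/16.
Step 1. Integrate ∫(x*exp(4*x)) dx by parts with u = x, dv = (exp(4*x)) dx, so v = exp(4*x)/4: now x*exp(4*x)/4 + ∫(-exp(4*x)/4) dx.
Step 2. Evaluate the standard form: now x*exp(4*x)/4 - exp(4*x)/16.
Answer: x*exp(4*x)/4 - exp(4*x)/16.


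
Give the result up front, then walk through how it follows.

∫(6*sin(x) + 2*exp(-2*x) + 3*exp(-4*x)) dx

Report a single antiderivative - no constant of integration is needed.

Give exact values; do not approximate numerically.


The answer is -6*cos(x) - exp(-2*x) - 3*exp(-4*x)/4.
Step 1. Rewrite: now ∫(3*exp(-4*x)) dx + ∫(2*exp(-2*x)) dx + ∫(6*sin(x)) dx.
Step 2. Evaluate the standard form: now ∫(3*exp(-4*x)) dx + ∫(6*sin(x)) dx - exp(-2*x).
Step 3. Evaluate the standard form: now ∫(6*sin(x)) dx - exp(-2*x) - 3*exp(-4*x)/4.
Step 4. Evaluate the standard form: now -6*cos(x) - exp(-2*x) - 3*exp(-4*x)/4.
Answer: -6*cos(x) - exp(-2*x) - 3*exp(-4*x)/4.


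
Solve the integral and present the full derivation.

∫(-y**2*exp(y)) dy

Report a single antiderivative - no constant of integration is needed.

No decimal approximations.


Step 1. Integrate ∫(-y**2*exp(y)) dy by parts with u = y**2, dv = (-exp(y)) dy, so v = -exp(y): now -y**2*exp(y) + ∫(2*y*exp(y)) dy.
Step 2. Integrate ∫(2*y*exp(y)) dy by parts with u = y, dv = (2*exp(y)) dy, so v = 2*exp(y): now -y**2*exp(y) + 2*y*exp(y) + ∫(-2*exp(y)) dy.
Step 3. Evaluate the standard form: now -y**2*exp(y) + 2*y*exp(y) - 2*exp(y).
Answer: -y**2*exp(y) + 2*y*exp(y) - 2*exp(y).


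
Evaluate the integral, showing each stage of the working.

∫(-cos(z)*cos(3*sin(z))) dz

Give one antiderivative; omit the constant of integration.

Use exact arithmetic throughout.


Step 1. Substitute u = sin(z), turning ∫(-cos(z)*cos(3*sin(z))) dz into ∫(-cos(3*u)) du: now ∫(-cos(3*u)) du.
Step 2. Evaluate the standard form: now -sin(3*u)/3.
Step 3. Substitute back u = sin(z): now -sin(3*sin(z))/3.
Answer: -sin(3*sin(z))/3.


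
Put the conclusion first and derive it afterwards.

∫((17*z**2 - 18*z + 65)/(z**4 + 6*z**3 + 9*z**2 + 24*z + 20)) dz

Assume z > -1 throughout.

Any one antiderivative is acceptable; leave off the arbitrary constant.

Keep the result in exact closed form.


The answer is 5*log(z + 1) - 5*log(z + 5) - 3*atan(z/2)/2.
Step 1. Decompose ∫((17*z**2 - 18*z + 65)/(z**4 + 6*z**3 + 9*z**2 + 24*z + 20)) dz by partial fractions, (17*z**2 - 18*z + 65)/(z**4 + 6*z**3 + 9*z**2 + 24*z + 20) = -3/(z**2 + 4) - 5/(z + 5) + 5/(z + 1): now ∫(5/(z + 1)) dz + ∫(-5/(z + 5)) dz + ∫(-3/(z**2 + 4)) dz.
Step 2. Evaluate the standard form [assuming z > -5]: now -5*log(z + 5) + ∫(5/(z + 1)) dz + ∫(-3/(z**2 + 4)) dz.
Step 3. Evaluate the standard form [assuming z > -1]: now 5*log(z + 1) - 5*log(z + 5) + ∫(-3/(z**2 + 4)) dz.
Step 4. Evaluate the standard form: now 5*log(z + 1) - 5*log(z + 5) - 3*atan(z/2)/2.
Answer: 5*log(z + 1) - 5*log(z + 5) - 3*atan(z/2)/2.


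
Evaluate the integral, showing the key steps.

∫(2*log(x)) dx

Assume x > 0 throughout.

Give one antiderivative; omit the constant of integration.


Step 1. Integrate ∫(2*log(x)) dx by parts with u = log(x), dv = (2) dx, so v = 2*x [assuming x > 0]: now 2*x*log(x) + ∫(-2) dx.
Step 2. Evaluate the standard form: now 2*x*log(x) - 2*x.
Answer: 2*x*log(x) - 2*x.


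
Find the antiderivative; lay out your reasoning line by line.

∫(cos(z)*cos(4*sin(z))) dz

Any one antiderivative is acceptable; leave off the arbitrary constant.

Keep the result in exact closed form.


Step 1. Substitute u = sin(z), turning ∫(cos(z)*cos(4*sin(z))) dz into ∫(cos(4*u)) du: now ∫(cos(4*u)) du.
Step 2. Evaluate the standard form: now sin(4*u)/4.
Step 3. Substitute back u = sin(z): now sin(4*sin(z))/4.
Answer: sin(4*sin(z))/4.


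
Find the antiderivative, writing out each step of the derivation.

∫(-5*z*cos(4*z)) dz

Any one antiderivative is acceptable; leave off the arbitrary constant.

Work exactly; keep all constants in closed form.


Step 1. Integrate ∫(-5*z*cos(4*z)) dz by parts with u = z, dv = (-5*cos(4*z)) dz, so v = -5*sin(4*z)/4: now -5*z*sin(4*z)/4 + ∫(5*sin(4*z)/4) dz.
Step 2. Evaluate the standard form: now -5*z*sin(4*z)/4 - 5*cos(4*z)/16.
Answer: -5*z*sin(4*z)/4 - 5*cos(4*z)/16.


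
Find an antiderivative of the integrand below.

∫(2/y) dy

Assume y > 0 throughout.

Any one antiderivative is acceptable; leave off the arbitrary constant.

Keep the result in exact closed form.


Answer: 2*log(y).


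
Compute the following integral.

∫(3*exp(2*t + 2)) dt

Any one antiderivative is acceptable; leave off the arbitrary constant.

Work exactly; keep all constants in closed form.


Answer: 3*exp(2*t + 2)/2.


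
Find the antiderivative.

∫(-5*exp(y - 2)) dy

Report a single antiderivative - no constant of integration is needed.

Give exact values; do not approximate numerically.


Answer: -5*exp(y - 2).


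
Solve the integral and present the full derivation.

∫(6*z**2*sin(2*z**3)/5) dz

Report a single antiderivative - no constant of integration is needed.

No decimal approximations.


Step 1. Substitute u = z**3, turning ∫(6*z**2*sin(2*z**3)/5) dz into ∫(2*sin(2*u)/5) du: now ∫(2*sin(2*u)/5) du.
Step 2. Evaluate the standard form: now -cos(2*u)/5.
Step 3. Substitute back u = z**3: now -cos(2*z**3)/5.
Answer: -cos(2*z**3)/5.


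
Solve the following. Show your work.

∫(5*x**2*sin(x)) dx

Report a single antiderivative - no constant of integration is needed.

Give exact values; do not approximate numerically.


Step 1. Integrate ∫(5*x**2*sin(x)) dx by parts with u = x**2, dv = (5*sin(x)) dx, so v = -5*cos(x): now -5*x**2*cos(x) + ∫(10*x*cos(x)) dx.
Step 2. Integrate ∫(10*x*cos(x)) dx by parts with u = x, dv = (10*cos(x)) dx, so v = 10*sin(x): now -5*x**2*cos(x) + 10*x*sin(x) + ∫(-10*sin(x)) dx.
Step 3. Evaluate the standard form: now -5*x**2*cos(x) + 10*x*sin(x) + 10*cos(x).
Answer: -5*x**2*cos(x) + 10*x*sin(x) + 10*cos(x).


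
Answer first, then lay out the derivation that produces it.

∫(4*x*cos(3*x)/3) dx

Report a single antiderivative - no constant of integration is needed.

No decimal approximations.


The answer is 4*x*sin(3*x)/9 + 4*cos(3*x)/27.
Step 1. Integrate ∫(4*x*cos(3*x)/3) dx by parts with u = x, dv = (4*cos(3*x)/3) dx, so v = 4*sin(3*x)/9: now 4*x*sin(3*x)/9 + ∫(-4*sin(3*x)/9) dx.
Step 2. Evaluate the standard form: now 4*x*sin(3*x)/9 + 4*cos(3*x)/27.
Answer: 4*x*sin(3*x)/9 + 4*cos(3*x)/27.


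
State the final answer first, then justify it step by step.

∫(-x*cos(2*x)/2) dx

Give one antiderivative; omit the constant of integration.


The answer is -x*sin(2*x)/4 - cos(2*x)/8.
Step 1. Integrate ∫(-x*cos(2*x)/2) dx by parts with u = x, dv = (-cos(2*x)/2) dx, so v = -sin(2*x)/4: now -x*sin(2*x)/4 + ∫(sin(2*x)/4) dx.
Step 2. Evaluate the standard form: now -x*sin(2*x)/4 - cos(2*x)/8.
Answer: -x*sin(2*x)/4 - cos(2*x)/8.


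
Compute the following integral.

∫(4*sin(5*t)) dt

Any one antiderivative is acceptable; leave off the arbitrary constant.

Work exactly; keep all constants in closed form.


Answer: -4*cos(5*t)/5.


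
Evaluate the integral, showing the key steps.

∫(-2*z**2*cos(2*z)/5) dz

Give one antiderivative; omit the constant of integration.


Step 1. Integrate ∫(-2*z**2*cos(2*z)/5) dz by parts with u = z**2, dv = (-2*cos(2*z)/5) dz, so v = -sin(2*z)/5: now -z**2*sin(2*z)/5 + ∫(2*z*sin(2*z)/5) dz.
Step 2. Integrate ∫(2*z*sin(2*z)/5) dz by parts with u = z, dv = (2*sin(2*z)/5) dz, so v = -cos(2*z)/5: now -z**2*sin(2*z)/5 - z*cos(2*z)/5 + ∫(cos(2*z)/5) dz.
Step 3. Evaluate the standard form: now -z**2*sin(2*z)/5 - z*cos(2*z)/5 + sin(2*z)/10.
Answer: -z**2*sin(2*z)/5 - z*cos(2*z)/5 + sin(2*z)/10.


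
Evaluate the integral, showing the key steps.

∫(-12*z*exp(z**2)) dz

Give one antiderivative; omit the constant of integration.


Step 1. Substitute u = z**2, turning ∫(-12*z*exp(z**2)) dz into ∫(-6*exp(u)) du: now ∫(-6*exp(u)) du.
Step 2. Evaluate the standard form: now -6*exp(u).
Step 3. Substitute back u = z**2: now -6*exp(z**2).
Answer: -6*exp(z**2).


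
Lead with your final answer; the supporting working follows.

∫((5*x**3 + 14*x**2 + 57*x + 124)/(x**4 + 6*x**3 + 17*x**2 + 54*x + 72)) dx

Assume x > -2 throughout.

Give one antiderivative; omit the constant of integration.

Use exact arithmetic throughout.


The answer is log(x + 2) + 4*log(x + 4) + 2*atan(x/3)/3.
Step 1. Decompose ∫((5*x**3 + 14*x**2 + 57*x + 124)/(x**4 + 6*x**3 + 17*x**2 + 54*x + 72)) dx by partial fractions, (5*x**3 + 14*x**2 + 57*x + 124)/(x**4 + 6*x**3 + 17*x**2 + 54*x + 72) = 2/(x**2 + 9) + 4/(x + 4) + 1/(x + 2): now ∫(1/(x + 2)) dx + ∫(4/(x + 4)) dx + ∫(2/(x**2 + 9)) dx.
Step 2. Evaluate the standard form [assuming x > -4]: now 4*log(x + 4) + ∫(1/(x + 2)) dx + ∫(2/(x**2 + 9)) dx.
Step 3. Evaluate the standard form [assuming x > -2]: now log(x + 2) + 4*log(x + 4) + ∫(2/(x**2 + 9)) dx.
Step 4. Evaluate the standard form: now log(x + 2) + 4*log(x + 4) + 2*atan(x/3)/3.
Answer: log(x + 2) + 4*log(x + 4) + 2*atan(x/3)/3.


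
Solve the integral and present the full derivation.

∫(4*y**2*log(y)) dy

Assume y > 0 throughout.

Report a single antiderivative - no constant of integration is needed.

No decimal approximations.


Step 1. Integrate ∫(4*y**2*log(y)) dy by parts with u = log(y), dv = (4*y**2) dy, so v = 4*y**3/3 [assuming y > 0]: now 4*y**3*log(y)/3 + ∫(-4*y**2/3) dy.
Step 2. Evaluate the standard form: now 4*y**3*log(y)/3 - 4*y**3/9.
Answer: 4*y**3*log(y)/3 - 4*y**3/9.


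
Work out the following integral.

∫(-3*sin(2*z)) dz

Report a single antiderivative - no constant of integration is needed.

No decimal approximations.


Answer: 3*cos(2*z)/2.


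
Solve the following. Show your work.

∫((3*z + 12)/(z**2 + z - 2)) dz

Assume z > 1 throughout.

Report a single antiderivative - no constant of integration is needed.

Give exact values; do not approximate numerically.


Step 1. Decompose ∫((3*z + 12)/(z**2 + z - 2)) dz by partial fractions, (3*z + 12)/(z**2 + z - 2) = -2/(z + 2) + 5/(z - 1): now ∫(5/(z - 1)) dz + ∫(-2/(z + 2)) dz.
Step 2. Evaluate the standard form [assuming z > -2]: now -2*log(z + 2) + ∫(5/(z - 1)) dz.
Step 3. Evaluate the standard form [assuming z > 1]: now 5*log(z - 1) - 2*log(z + 2).
Answer: 5*log(z - 1) - 2*log(z + 2).


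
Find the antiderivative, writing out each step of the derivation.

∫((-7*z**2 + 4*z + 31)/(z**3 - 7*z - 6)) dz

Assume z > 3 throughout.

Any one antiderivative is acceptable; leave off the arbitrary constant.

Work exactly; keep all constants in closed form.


Step 1. Decompose ∫((-7*z**2 + 4*z + 31)/(z**3 - 7*z - 6)) dz by partial fractions, (-7*z**2 + 4*z + 31)/(z**3 - 7*z - 6) = -1/(z + 2) - 5/(z + 1) - 1/(z - 3): now ∫(-1/(z - 3)) dz + ∫(-5/(z + 1)) dz + ∫(-1/(z + 2)) dz.
Step 2. Evaluate the standard form [assuming z > 3]: now -log(z - 3) + ∫(-5/(z + 1)) dz + ∫(-1/(z + 2)) dz.
Step 3. Evaluate the standard form [assuming z > -1]: now -log(z - 3) - 5*log(z + 1) + ∫(-1/(z + 2)) dz.
Step 4. Evaluate the standard form [assuming z > -2]: now -log(z - 3) - 5*log(z + 1) - log(z + 2).
Answer: -log(z - 3) - 5*log(z + 1) - log(z + 2).


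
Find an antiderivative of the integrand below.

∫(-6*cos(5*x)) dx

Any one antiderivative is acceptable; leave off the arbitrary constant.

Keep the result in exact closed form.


Answer: -6*sin(5*x)/5.


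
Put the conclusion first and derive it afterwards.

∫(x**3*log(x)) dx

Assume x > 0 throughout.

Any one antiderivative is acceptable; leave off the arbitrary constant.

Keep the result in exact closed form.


The answer is x**4*log(x)/4 - x**4/16.
Step 1. Integrate ∫(x**3*log(x)) dx by parts with u = log(x), dv = (x**3) dx, so v = x**4/4 [assuming x > 0]: now x**4*log(x)/4 + ∫(-x**3/4) dx.
Step 2. Evaluate the standard form: now x**4*log(x)/4 - x**4/16.
Answer: x**4*log(x)/4 - x**4/16.


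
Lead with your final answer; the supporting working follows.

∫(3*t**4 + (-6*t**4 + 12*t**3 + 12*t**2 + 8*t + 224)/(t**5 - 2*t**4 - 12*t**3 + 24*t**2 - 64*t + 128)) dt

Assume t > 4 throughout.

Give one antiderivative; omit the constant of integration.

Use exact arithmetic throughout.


The answer is 3*t**5/5 - log(t - 4) - 3*log(t - 2) - 2*log(t + 4) + atan(t/2).
Step 1. Rewrite: now ∫(3*t**4) dt + ∫((-6*t**4 + 12*t**3 + 12*t**2 + 8*t + 224)/(t**5 - 2*t**4 - 12*t**3 + 24*t**2 - 64*t + 128)) dt.
Step 2. Evaluate the standard form: now 3*t**5/5 + ∫((-6*t**4 + 12*t**3 + 12*t**2 + 8*t + 224)/(t**5 - 2*t**4 - 12*t**3 + 24*t**2 - 64*t + 128)) dt.
Step 3. Decompose ∫((-6*t**4 + 12*t**3 + 12*t**2 + 8*t + 224)/(t**5 - 2*t**4 - 12*t**3 + 24*t**2 - 64*t + 128)) dt by partial fractions, (-6*t**4 + 12*t**3 + 12*t**2 + 8*t + 224)/(t**5 - 2*t**4 - 12*t**3 + 24*t**2 - 64*t + 128) = 2/(t**2 + 4) - 2/(t + 4) - 3/(t - 2) - 1/(t - 4): now 3*t**5/5 + ∫(-1/(t - 4)) dt + ∫(-3/(t - 2)) dt + ∫(-2/(t + 4)) dt + ∫(2/(t**2 + 4)) dt.
Step 4. Evaluate the standard form [assuming t > 4]: now 3*t**5/5 - log(t - 4) + ∫(-3/(t - 2)) dt + ∫(-2/(t + 4)) dt + ∫(2/(t**2 + 4)) dt.
Step 5. Evaluate the standard form [assuming t > 2]: now 3*t**5/5 - log(t - 4) - 3*log(t - 2) + ∫(-2/(t + 4)) dt + ∫(2/(t**2 + 4)) dt.
Step 6. Evaluate the standard form [assuming t > -4]: now 3*t**5/5 - log(t - 4) - 3*log(t - 2) - 2*log(t + 4) + ∫(2/(t**2 + 4)) dt.
Step 7. Evaluate the standard form: now 3*t**5/5 - log(t - 4) - 3*log(t - 2) - 2*log(t + 4) + atan(t/2).
Answer: 3*t**5/5 - log(t - 4) - 3*log(t - 2) - 2*log(t + 4) + atan(t/2).


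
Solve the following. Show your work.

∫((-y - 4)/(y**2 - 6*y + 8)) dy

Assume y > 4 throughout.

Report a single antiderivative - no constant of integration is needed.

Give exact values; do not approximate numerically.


Step 1. Decompose ∫((-y - 4)/(y**2 - 6*y + 8)) dy by partial fractions, (-y - 4)/(y**2 - 6*y + 8) = 3/(y - 2) - 4/(y - 4): now ∫(-4/(y - 4)) dy + ∫(3/(y - 2)) dy.
Step 2. Evaluate the standard form [assuming y > 4]: now -4*log(y - 4) + ∫(3/(y - 2)) dy.
Step 3. Evaluate the standard form [assuming y > 2]: now -4*log(y - 4) + 3*log(y - 2).
Answer: -4*log(y - 4) + 3*log(y - 2).


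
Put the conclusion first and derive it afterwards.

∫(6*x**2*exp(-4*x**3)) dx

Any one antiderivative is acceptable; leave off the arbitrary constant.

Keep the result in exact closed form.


The answer is -exp(-4*x**3)/2.
Step 1. Substitute u = x**3, turning ∫(6*x**2*exp(-4*x**3)) dx into ∫(2*exp(-4*u)) du: now ∫(2*exp(-4*u)) du.
Step 2. Evaluate the standard form: now -exp(-4*u)/2.
Step 3. Substitute back u = x**3: now -exp(-4*x**3)/2.
Answer: -exp(-4*x**3)/2.


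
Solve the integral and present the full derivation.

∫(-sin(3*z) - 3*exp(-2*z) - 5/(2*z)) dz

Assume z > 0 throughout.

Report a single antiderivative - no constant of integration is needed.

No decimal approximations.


Step 1. Rewrite: now ∫(-5/(2*z)) dz + ∫(-3*exp(-2*z)) dz + ∫(-sin(3*z)) dz.
Step 2. Evaluate the standard form: now cos(3*z)/3 + ∫(-5/(2*z)) dz + ∫(-3*exp(-2*z)) dz.
Step 3. Evaluate the standard form: now cos(3*z)/3 + ∫(-5/(2*z)) dz + 3*exp(-2*z)/2.
Step 4. Evaluate the standard form [assuming z > 0]: now -5*log(z)/2 + cos(3*z)/3 + 3*exp(-2*z)/2.
Answer: -5*log(z)/2 + cos(3*z)/3 + 3*exp(-2*z)/2.


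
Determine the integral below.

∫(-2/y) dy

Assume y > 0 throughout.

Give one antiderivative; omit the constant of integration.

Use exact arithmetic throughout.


Answer: -2*log(y).


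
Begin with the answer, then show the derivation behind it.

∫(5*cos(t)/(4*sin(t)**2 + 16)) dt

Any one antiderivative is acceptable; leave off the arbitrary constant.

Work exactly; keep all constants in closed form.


The answer is 5*atan(sin(t)/2)/8.
Step 1. Substitute u = sin(t), turning ∫(5*cos(t)/(4*sin(t)**2 + 16)) dt into ∫(5/(4*(u**2 + 4))) du: now ∫(5/(4*(u**2 + 4))) du.
Step 2. Evaluate the standard form: now 5*atan(u/2)/8.
Step 3. Substitute back u = sin(t): now 5*atan(sin(t)/2)/8.
Answer: 5*atan(sin(t)/2)/8.


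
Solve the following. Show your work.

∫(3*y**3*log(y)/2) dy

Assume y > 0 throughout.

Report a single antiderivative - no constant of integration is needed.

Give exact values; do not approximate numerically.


Step 1. Integrate ∫(3*y**3*log(y)/2) dy by parts with u = log(y), dv = (3*y**3/2) dy, so v = 3*y**4/8 [assuming y > 0]: now 3*y**4*log(y)/8 + ∫(-3*y**3/8) dy.
Step 2. Evaluate the standard form: now 3*y**4*log(y)/8 - 3*y**4/32.
Answer: 3*y**4*log(y)/8 - 3*y**4/32.


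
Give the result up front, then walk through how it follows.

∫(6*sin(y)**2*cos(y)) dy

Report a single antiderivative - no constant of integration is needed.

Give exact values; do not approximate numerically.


The answer is 2*sin(y)**3.
Step 1. Substitute u = sin(y), turning ∫(6*sin(y)**2*cos(y)) dy into ∫(6*u**2) du: now ∫(6*u**2) du.
Step 2. Evaluate the standard form: now 2*u**3.
Step 3. Substitute back u = sin(y): now 2*sin(y)**3.
Answer: 2*sin(y)**3.


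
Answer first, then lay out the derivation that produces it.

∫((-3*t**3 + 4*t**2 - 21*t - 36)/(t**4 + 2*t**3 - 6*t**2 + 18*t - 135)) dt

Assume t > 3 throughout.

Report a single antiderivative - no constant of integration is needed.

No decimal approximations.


The answer is -log(t - 3) - 2*log(t + 5) + atan(t/3).
Step 1. Decompose ∫((-3*t**3 + 4*t**2 - 21*t - 36)/(t**4 + 2*t**3 - 6*t**2 + 18*t - 135)) dt by partial fractions, (-3*t**3 + 4*t**2 - 21*t - 36)/(t**4 + 2*t**3 - 6*t**2 + 18*t - 135) = 3/(t**2 + 9) - 2/(t + 5) - 1/(t - 3): now ∫(-1/(t - 3)) dt + ∫(-2/(t + 5)) dt + ∫(3/(t**2 + 9)) dt.
Step 2. Evaluate the standard form [assuming t > -5]: now -2*log(t + 5) + ∫(-1/(t - 3)) dt + ∫(3/(t**2 + 9)) dt.
Step 3. Evaluate the standard form [assuming t > 3]: now -log(t - 3) - 2*log(t + 5) + ∫(3/(t**2 + 9)) dt.
Step 4. Evaluate the standard form: now -log(t - 3) - 2*log(t + 5) + atan(t/3).
Answer: -log(t - 3) - 2*log(t + 5) + atan(t/3).


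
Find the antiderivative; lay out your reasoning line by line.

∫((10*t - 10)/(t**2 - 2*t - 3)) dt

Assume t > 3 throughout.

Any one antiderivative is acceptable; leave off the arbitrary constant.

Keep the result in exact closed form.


Step 1. Decompose ∫((10*t - 10)/(t**2 - 2*t - 3)) dt by partial fractions, (10*t - 10)/(t**2 - 2*t - 3) = 5/(t + 1) + 5/(t - 3): now ∫(5/(t - 3)) dt + ∫(5/(t + 1)) dt.
Step 2. Evaluate the standard form [assuming t > 3]: now 5*log(t - 3) + ∫(5/(t + 1)) dt.
Step 3. Evaluate the standard form [assuming t > -1]: now 5*log(t - 3) + 5*log(t + 1).
Answer: 5*log(t - 3) + 5*log(t + 1).


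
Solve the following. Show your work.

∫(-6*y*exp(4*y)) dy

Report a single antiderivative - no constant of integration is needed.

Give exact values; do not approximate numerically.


Step 1. Integrate ∫(-6*y*exp(4*y)) dy by parts with u = y, dv = (-6*exp(4*y)) dy, so v = -3*exp(4*y)/2: now -3*y*exp(4*y)/2 + ∫(3*exp(4*y)/2) dy.
Step 2. Evaluate the standard form: now -3*y*exp(4*y)/2 + 3*exp(4*y)/8.
Answer: -3*y*exp(4*y)/2 + 3*exp(4*y)/8.


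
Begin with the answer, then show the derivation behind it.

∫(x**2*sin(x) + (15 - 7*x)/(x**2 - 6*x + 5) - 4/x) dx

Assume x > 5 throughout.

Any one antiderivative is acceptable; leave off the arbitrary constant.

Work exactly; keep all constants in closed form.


The answer is -x**2*cos(x) + 2*x*sin(x) - 4*log(x) - 5*log(x - 5) - 2*log(x - 1) + 2*cos(x).
Step 1. Rewrite: now ∫(-4/x) dx + ∫(x**2*sin(x)) dx + ∫((15 - 7*x)/(x**2 - 6*x + 5)) dx.
Step 2. Evaluate the standard form [assuming x > 0]: now -4*log(x) + ∫(x**2*sin(x)) dx + ∫((15 - 7*x)/(x**2 - 6*x + 5)) dx.
Step 3. Integrate ∫(x**2*sin(x)) dx by parts with u = x**2, dv = (sin(x)) dx, so v = -cos(x): now -x**2*cos(x) - 4*log(x) + ∫(2*x*cos(x)) dx + ∫((15 - 7*x)/(x**2 - 6*x + 5)) dx.
Step 4. Integrate ∫(2*x*cos(x)) dx by parts with u = x, dv = (2*cos(x)) dx, so v = 2*sin(x): now -x**2*cos(x) + 2*x*sin(x) - 4*log(x) + ∫((15 - 7*x)/(x**2 - 6*x + 5)) dx + ∫(-2*sin(x)) dx.
Step 5. Evaluate the standard form: now -x**2*cos(x) + 2*x*sin(x) - 4*log(x) + 2*cos(x) + ∫((15 - 7*x)/(x**2 - 6*x + 5)) dx.
Step 6. Decompose ∫((15 - 7*x)/(x**2 - 6*x + 5)) dx by partial fractions, (15 - 7*x)/(x**2 - 6*x + 5) = -2/(x - 1) - 5/(x - 5): now -x**2*cos(x) + 2*x*sin(x) - 4*log(x) + 2*cos(x) + ∫(-5/(x - 5)) dx + ∫(-2/(x - 1)) dx.
Step 7. Evaluate the standard form [assuming x > 1]: now -x**2*cos(x) + 2*x*sin(x) - 4*log(x) - 2*log(x - 1) + 2*cos(x) + ∫(-5/(x - 5)) dx.
Step 8. Evaluate the standard form [assuming x > 5]: now -x**2*cos(x) + 2*x*sin(x) - 4*log(x) - 5*log(x - 5) - 2*log(x - 1) + 2*cos(x).
Answer: -x**2*cos(x) + 2*x*sin(x) - 4*log(x) - 5*log(x - 5) - 2*log(x - 1) + 2*cos(x).


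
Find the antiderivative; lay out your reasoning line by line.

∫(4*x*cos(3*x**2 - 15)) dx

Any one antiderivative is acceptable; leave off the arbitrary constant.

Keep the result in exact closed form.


Step 1. Substitute u = x**2 - 5, turning ∫(4*x*cos(3*x**2 - 15)) dx into ∫(2*cos(3*u)) du: now ∫(2*cos(3*u)) du.
Step 2. Evaluate the standard form: now 2*sin(3*u)/3.
Step 3. Substitute back u = x**2 - 5: now 2*sin(3*x**2 - 15)/3.
Answer: 2*sin(3*x**2 - 15)/3.


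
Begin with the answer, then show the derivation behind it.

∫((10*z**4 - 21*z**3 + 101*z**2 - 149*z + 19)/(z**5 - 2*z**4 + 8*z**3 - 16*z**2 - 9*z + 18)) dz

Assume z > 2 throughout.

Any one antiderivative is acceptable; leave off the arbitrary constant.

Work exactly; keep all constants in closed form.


The answer is 3*log(z - 2) + 2*log(z - 1) + 5*log(z + 1) - 4*atan(z/3)/3.
Step 1. Decompose ∫((10*z**4 - 21*z**3 + 101*z**2 - 149*z + 19)/(z**5 - 2*z**4 + 8*z**3 - 16*z**2 - 9*z + 18)) dz by partial fractions, (10*z**4 - 21*z**3 + 101*z**2 - 149*z + 19)/(z**5 - 2*z**4 + 8*z**3 - 16*z**2 - 9*z + 18) = -4/(z**2 + 9) + 5/(z + 1) + 2/(z - 1) + 3/(z - 2): now ∫(3/(z - 2)) dz + ∫(2/(z - 1)) dz + ∫(5/(z + 1)) dz + ∫(-4/(z**2 + 9)) dz.
Step 2. Evaluate the standard form [assuming z > 2]: now 3*log(z - 2) + ∫(2/(z - 1)) dz + ∫(5/(z + 1)) dz + ∫(-4/(z**2 + 9)) dz.
Step 3. Evaluate the standard form [assuming z > 1]: now 3*log(z - 2) + 2*log(z - 1) + ∫(5/(z + 1)) dz + ∫(-4/(z**2 + 9)) dz.
Step 4. Evaluate the standard form [assuming z > -1]: now 3*log(z - 2) + 2*log(z - 1) + 5*log(z + 1) + ∫(-4/(z**2 + 9)) dz.
Step 5. Evaluate the standard form: now 3*log(z - 2) + 2*log(z - 1) + 5*log(z + 1) - 4*atan(z/3)/3.
Answer: 3*log(z - 2) + 2*log(z - 1) + 5*log(z + 1) - 4*atan(z/3)/3.


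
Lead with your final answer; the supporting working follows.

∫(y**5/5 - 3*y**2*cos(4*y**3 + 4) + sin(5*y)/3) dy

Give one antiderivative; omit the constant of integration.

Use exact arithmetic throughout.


The answer is y**6/30 - sin(4*y**3 + 4)/4 - cos(5*y)/15.
Step 1. Rewrite: now ∫(y**5/5) dy + ∫(-3*y**2*cos(4*y**3 + 4)) dy + ∫(sin(5*y)/3) dy.
Step 2. Substitute u = y**3 + 1, turning ∫(-3*y**2*cos(4*y**3 + 4)) dy into ∫(-cos(4*u)) du: now ∫(y**5/5) dy + ∫(sin(5*y)/3) dy + ∫(-cos(4*u)) du.
Step 3. Evaluate the standard form: now -sin(4*u)/4 + ∫(y**5/5) dy + ∫(sin(5*y)/3) dy.
Step 4. Substitute back u = y**3 + 1: now -sin(4*y**3 + 4)/4 + ∫(y**5/5) dy + ∫(sin(5*y)/3) dy.
Step 5. Evaluate the standard form: now -sin(4*y**3 + 4)/4 - cos(5*y)/15 + ∫(y**5/5) dy.
Step 6. Evaluate the standard form: now y**6/30 - sin(4*y**3 + 4)/4 - cos(5*y)/15.
Answer: y**6/30 - sin(4*y**3 + 4)/4 - cos(5*y)/15.


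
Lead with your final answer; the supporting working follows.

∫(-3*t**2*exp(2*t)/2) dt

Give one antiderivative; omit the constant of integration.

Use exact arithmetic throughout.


The answer is -3*t**2*exp(2*t)/4 + 3*t*exp(2*t)/4 - 3*exp(2*t)/8.
Step 1. Integrate ∫(-3*t**2*exp(2*t)/2) dt by parts with u = t**2, dv = (-3*exp(2*t)/2) dt, so v = -3*exp(2*t)/4: now -3*t**2*exp(2*t)/4 + ∫(3*t*exp(2*t)/2) dt.
Step 2. Integrate ∫(3*t*exp(2*t)/2) dt by parts with u = t, dv = (3*exp(2*t)/2) dt, so v = 3*exp(2*t)/4: now -3*t**2*exp(2*t)/4 + 3*t*exp(2*t)/4 + ∫(-3*exp(2*t)/4) dt.
Step 3. Evaluate the standard form: now -3*t**2*exp(2*t)/4 + 3*t*exp(2*t)/4 - 3*exp(2*t)/8.
Answer: -3*t**2*exp(2*t)/4 + 3*t*exp(2*t)/4 - 3*exp(2*t)/8.


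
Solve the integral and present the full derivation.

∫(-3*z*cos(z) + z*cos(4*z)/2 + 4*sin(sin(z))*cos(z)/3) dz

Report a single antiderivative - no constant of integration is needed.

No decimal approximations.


Step 1. Rewrite: now ∫(-3*z*cos(z)) dz + ∫(z*cos(4*z)/2) dz + ∫(4*sin(sin(z))*cos(z)/3) dz.
Step 2. Substitute u = sin(z), turning ∫(4*sin(sin(z))*cos(z)/3) dz into ∫(4*sin(u)/3) du: now ∫(-3*z*cos(z)) dz + ∫(z*cos(4*z)/2) dz + ∫(4*sin(u)/3) du.
Step 3. Evaluate the standard form: now -4*cos(u)/3 + ∫(-3*z*cos(z)) dz + ∫(z*cos(4*z)/2) dz.
Step 4. Substitute back u = sin(z): now -4*cos(sin(z))/3 + ∫(-3*z*cos(z)) dz + ∫(z*cos(4*z)/2) dz.
Step 5. Integrate ∫(z*cos(4*z)/2) dz by parts with u = z, dv = (cos(4*z)/2) dz, so v = sin(4*z)/8: now z*sin(4*z)/8 - 4*cos(sin(z))/3 + ∫(-3*z*cos(z)) dz + ∫(-sin(4*z)/8) dz.
Step 6. Evaluate the standard form: now z*sin(4*z)/8 + cos(4*z)/32 - 4*cos(sin(z))/3 + ∫(-3*z*cos(z)) dz.
Step 7. Integrate ∫(-3*z*cos(z)) dz by parts with u = z, dv = (-3*cos(z)) dz, so v = -3*sin(z): now -3*z*sin(z) + z*sin(4*z)/8 + cos(4*z)/32 - 4*cos(sin(z))/3 + ∫(3*sin(z)) dz.
Step 8. Evaluate the standard form: now -3*z*sin(z) + z*sin(4*z)/8 - 3*cos(z) + cos(4*z)/32 - 4*cos(sin(z))/3.
Answer: -3*z*sin(z) + z*sin(4*z)/8 - 3*cos(z) + cos(4*z)/32 - 4*cos(sin(z))/3.


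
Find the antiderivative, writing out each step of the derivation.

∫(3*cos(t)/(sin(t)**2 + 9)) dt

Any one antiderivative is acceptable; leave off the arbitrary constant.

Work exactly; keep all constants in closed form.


Step 1. Substitute u = sin(t), turning ∫(3*cos(t)/(sin(t)**2 + 9)) dt into ∫(3/(u**2 + 9)) du: now ∫(3/(u**2 + 9)) du.
Step 2. Evaluate the standard form: now atan(u/3).
Step 3. Substitute back u = sin(t): now atan(sin(t)/3).
Answer: atan(sin(t)/3).


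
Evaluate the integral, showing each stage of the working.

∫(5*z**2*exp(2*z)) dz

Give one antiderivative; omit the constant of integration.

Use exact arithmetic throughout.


Step 1. Integrate ∫(5*z**2*exp(2*z)) dz by parts with u = z**2, dv = (5*exp(2*z)) dz, so v = 5*exp(2*z)/2: now 5*z**2*exp(2*z)/2 + ∫(-5*z*exp(2*z)) dz.
Step 2. Integrate ∫(-5*z*exp(2*z)) dz by parts with u = z, dv = (-5*exp(2*z)) dz, so v = -5*exp(2*z)/2: now 5*z**2*exp(2*z)/2 - 5*z*exp(2*z)/2 + ∫(5*exp(2*z)/2) dz.
Step 3. Evaluate the standard form: now 5*z**2*exp(2*z)/2 - 5*z*exp(2*z)/2 + 5*exp(2*z)/4.
Answer: 5*z**2*exp(2*z)/2 - 5*z*exp(2*z)/2 + 5*exp(2*z)/4.


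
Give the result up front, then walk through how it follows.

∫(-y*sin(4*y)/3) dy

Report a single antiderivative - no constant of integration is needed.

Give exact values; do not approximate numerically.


The answer is y*cos(4*y)/12 - sin(4*y)/48.
Step 1. Integrate ∫(-y*sin(4*y)/3) dy by parts with u = y, dv = (-sin(4*y)/3) dy, so v = cos(4*y)/12: now y*cos(4*y)/12 + ∫(-cos(4*y)/12) dy.
Step 2. Evaluate the standard form: now y*cos(4*y)/12 - sin(4*y)/48.
Answer: y*cos(4*y)/12 - sin(4*y)/48.


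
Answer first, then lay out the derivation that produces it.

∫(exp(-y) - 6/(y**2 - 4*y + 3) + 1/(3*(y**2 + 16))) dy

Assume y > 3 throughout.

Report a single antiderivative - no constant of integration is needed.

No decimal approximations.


The answer is -3*log(y - 3) + 3*log(y - 1) + atan(y/4)/12 - exp(-y).
Step 1. Rewrite: now ∫(1/(3*(y**2 + 16))) dy + ∫(-6/(y**2 - 4*y + 3)) dy + ∫(exp(-y)) dy.
Step 2. Decompose ∫(-6/(y**2 - 4*y + 3)) dy by partial fractions, -6/(y**2 - 4*y + 3) = 3/(y - 1) - 3/(y - 3): now ∫(-3/(y - 3)) dy + ∫(3/(y - 1)) dy + ∫(1/(3*(y**2 + 16))) dy + ∫(exp(-y)) dy.
Step 3. Evaluate the standard form [assuming y > 1]: now 3*log(y - 1) + ∫(-3/(y - 3)) dy + ∫(1/(3*(y**2 + 16))) dy + ∫(exp(-y)) dy.
Step 4. Evaluate the standard form [assuming y > 3]: now -3*log(y - 3) + 3*log(y - 1) + ∫(1/(3*(y**2 + 16))) dy + ∫(exp(-y)) dy.
Step 5. Evaluate the standard form: now -3*log(y - 3) + 3*log(y - 1) + atan(y/4)/12 + ∫(exp(-y)) dy.
Step 6. Evaluate the standard form: now -3*log(y - 3) + 3*log(y - 1) + atan(y/4)/12 - exp(-y).
Answer: -3*log(y - 3) + 3*log(y - 1) + atan(y/4)/12 - exp(-y).


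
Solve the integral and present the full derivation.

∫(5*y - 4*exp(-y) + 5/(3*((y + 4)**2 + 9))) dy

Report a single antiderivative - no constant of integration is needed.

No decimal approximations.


Step 1. Rewrite: now ∫(5*y) dy + ∫(5/(3*((y + 4)**2 + 9))) dy + ∫(-4*exp(-y)) dy.
Step 2. Evaluate the standard form: now 5*y**2/2 + ∫(5/(3*((y + 4)**2 + 9))) dy + ∫(-4*exp(-y)) dy.
Step 3. Substitute u = y + 4, turning ∫(5/(3*((y + 4)**2 + 9))) dy into ∫(5/(3*(u**2 + 9))) du: now 5*y**2/2 + ∫(5/(3*(u**2 + 9))) du + ∫(-4*exp(-y)) dy.
Step 4. Evaluate the standard form: now 5*y**2/2 + 5*atan(u/3)/9 + ∫(-4*exp(-y)) dy.
Step 5. Substitute back u = y + 4: now 5*y**2/2 + 5*atan(y/3 + 4/3)/9 + ∫(-4*exp(-y)) dy.
Step 6. Evaluate the standard form: now 5*y**2/2 + 5*atan(y/3 + 4/3)/9 + 4*exp(-y).
Answer: 5*y**2/2 + 5*atan(y/3 + 4/3)/9 + 4*exp(-y).


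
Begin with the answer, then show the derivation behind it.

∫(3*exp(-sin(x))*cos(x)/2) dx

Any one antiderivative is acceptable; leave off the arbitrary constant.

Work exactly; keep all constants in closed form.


The answer is -3*exp(-sin(x))/2.
Step 1. Substitute u = sin(x), turning ∫(3*exp(-sin(x))*cos(x)/2) dx into ∫(3*exp(-u)/2) du: now ∫(3*exp(-u)/2) du.
Step 2. Evaluate the standard form: now -3*exp(-u)/2.
Step 3. Substitute back u = sin(x): now -3*exp(-sin(x))/2.
Answer: -3*exp(-sin(x))/2.


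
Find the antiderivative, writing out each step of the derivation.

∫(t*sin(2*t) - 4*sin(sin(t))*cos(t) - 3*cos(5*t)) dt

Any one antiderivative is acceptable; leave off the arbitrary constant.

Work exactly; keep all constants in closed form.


Step 1. Rewrite: now ∫(t*sin(2*t)) dt + ∫(-4*sin(sin(t))*cos(t)) dt + ∫(-3*cos(5*t)) dt.
Step 2. Integrate ∫(t*sin(2*t)) dt by parts with u = t, dv = (sin(2*t)) dt, so v = -cos(2*t)/2: now -t*cos(2*t)/2 + ∫(-4*sin(sin(t))*cos(t)) dt + ∫(cos(2*t)/2) dt + ∫(-3*cos(5*t)) dt.
Step 3. Evaluate the standard form: now -t*cos(2*t)/2 + sin(2*t)/4 + ∫(-4*sin(sin(t))*cos(t)) dt + ∫(-3*cos(5*t)) dt.
Step 4. Evaluate the standard form: now -t*cos(2*t)/2 + sin(2*t)/4 - 3*sin(5*t)/5 + ∫(-4*sin(sin(t))*cos(t)) dt.
Step 5. Substitute u = sin(t), turning ∫(-4*sin(sin(t))*cos(t)) dt into ∫(-4*sin(u)) du: now -t*cos(2*t)/2 + sin(2*t)/4 - 3*sin(5*t)/5 + ∫(-4*sin(u)) du.
Step 6. Evaluate the standard form: now -t*cos(2*t)/2 + sin(2*t)/4 - 3*sin(5*t)/5 + 4*cos(u).
Step 7. Substitute back u = sin(t): now -t*cos(2*t)/2 + sin(2*t)/4 - 3*sin(5*t)/5 + 4*cos(sin(t)).
Answer: -t*cos(2*t)/2 + sin(2*t)/4 - 3*sin(5*t)/5 + 4*cos(sin(t)).
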